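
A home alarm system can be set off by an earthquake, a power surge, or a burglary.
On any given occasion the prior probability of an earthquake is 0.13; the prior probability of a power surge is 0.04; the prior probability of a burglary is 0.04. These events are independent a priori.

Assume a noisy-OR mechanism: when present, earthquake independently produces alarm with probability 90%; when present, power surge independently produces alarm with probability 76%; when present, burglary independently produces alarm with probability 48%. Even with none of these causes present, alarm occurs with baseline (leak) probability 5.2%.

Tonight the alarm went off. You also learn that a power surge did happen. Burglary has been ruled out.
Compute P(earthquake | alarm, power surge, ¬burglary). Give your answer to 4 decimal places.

P(earthquake | alarm, power surge, ¬burglary) ≈ 0.1590

Under noisy-OR, P(alarm | causes) = 1 − (1−0.052)·∏(1−qᵢ) over the active causes.
For the numerator, keep only earthquake=true terms: 0.977248*0.13 = 0.127042
Normalizer over all consistent configurations: 0.77248*0.87 + 0.977248*0.13 = 0.799100
P(earthquake | alarm, power surge, ¬burglary) = 0.127042/0.799100 ≈ 0.1590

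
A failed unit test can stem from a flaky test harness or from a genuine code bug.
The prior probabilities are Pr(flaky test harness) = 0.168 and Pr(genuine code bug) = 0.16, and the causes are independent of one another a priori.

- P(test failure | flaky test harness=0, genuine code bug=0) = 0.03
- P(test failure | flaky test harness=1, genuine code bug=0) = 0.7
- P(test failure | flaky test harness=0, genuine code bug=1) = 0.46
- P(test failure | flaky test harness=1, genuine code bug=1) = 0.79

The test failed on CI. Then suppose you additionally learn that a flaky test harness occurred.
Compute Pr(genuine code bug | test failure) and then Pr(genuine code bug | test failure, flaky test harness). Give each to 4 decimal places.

P(test failure) = 0.03·0.832·0.84 + 0.46·0.832·0.16 + 0.7·0.168·0.84 + 0.79·0.168·0.16 = 0.020966 + 0.061235 + 0.098784 + 0.021235 = 0.202220
The genuine code bug-present share is 0.061235 + 0.021235 = 0.082470.
Hence the posterior is 0.082470/0.202220 ≈ 0.4078.

Now condition on the additional information:
P(test failure | flaky test harness) = 0.7·0.84 + 0.79·0.16 = 0.588000 + 0.126400 = 0.714400
Restricting to configurations with genuine code bug present: 0.79·0.16 = 0.126400.
Hence the posterior is 0.126400/0.714400 ≈ 0.1769.
— flaky test harness explains away the evidence for genuine code bug.

Pr(genuine code bug | test failure) ≈ 0.4078; Pr(genuine code bug | test failure, flaky test harness) ≈ 0.1769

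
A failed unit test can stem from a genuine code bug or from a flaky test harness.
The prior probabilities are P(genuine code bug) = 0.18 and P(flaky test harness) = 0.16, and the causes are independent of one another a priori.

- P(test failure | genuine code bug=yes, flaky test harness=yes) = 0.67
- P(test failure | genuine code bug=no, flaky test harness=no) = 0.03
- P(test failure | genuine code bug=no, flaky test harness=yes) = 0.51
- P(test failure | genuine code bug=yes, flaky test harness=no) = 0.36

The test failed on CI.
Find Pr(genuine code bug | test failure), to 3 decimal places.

Sum P(test failure|·) weighted by the priors over the 4 (genuine code bug, flaky test harness) configurations:
  P(test failure) = 0.03×0.82×0.84 + 0.51×0.82×0.16 + 0.36×0.18×0.84 + 0.67×0.18×0.16
        = 0.020664 + 0.066912 + 0.054432 + 0.019296 = 0.161304
The terms with genuine code bug present sum to 0.073728, so
  P(genuine code bug | test failure) = 0.073728 / 0.161304 ≈ 0.457

Pr(genuine code bug | test failure) ≈ 0.457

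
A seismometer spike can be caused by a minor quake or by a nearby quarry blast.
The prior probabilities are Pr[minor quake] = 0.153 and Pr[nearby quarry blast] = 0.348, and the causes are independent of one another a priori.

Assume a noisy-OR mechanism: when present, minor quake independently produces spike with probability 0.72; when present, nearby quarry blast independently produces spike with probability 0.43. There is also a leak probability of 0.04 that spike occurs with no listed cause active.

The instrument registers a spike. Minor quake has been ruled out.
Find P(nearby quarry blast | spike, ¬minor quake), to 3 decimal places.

Under noisy-OR, P(spike | causes) = 1 − (1−0.04)·∏(1−qᵢ) over the active causes.
Numerator (weight on configurations with nearby quarry blast): 0.4528·0.348 = 0.157574
Normalizer over all consistent configurations: 0.04·0.652 + 0.4528·0.348 = 0.183654
P(nearby quarry blast | spike, ¬minor quake) = 0.157574/0.183654 ≈ 0.858

P(nearby quarry blast | spike, ¬minor quake) ≈ 0.858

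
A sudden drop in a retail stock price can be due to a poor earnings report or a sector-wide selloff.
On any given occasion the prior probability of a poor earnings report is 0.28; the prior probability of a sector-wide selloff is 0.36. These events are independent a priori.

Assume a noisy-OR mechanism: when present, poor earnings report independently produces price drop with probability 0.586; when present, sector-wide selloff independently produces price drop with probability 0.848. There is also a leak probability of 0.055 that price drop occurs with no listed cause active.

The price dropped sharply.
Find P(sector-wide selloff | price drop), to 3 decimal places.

Under noisy-OR, P(price drop | causes) = 1 − (1−0.055)·∏(1−qᵢ) over the active causes.
P(price drop) = 0.055*0.72*0.64 + 0.85636*0.72*0.36 + 0.60877*0.28*0.64 + 0.940533*0.28*0.36 = 0.025344 + 0.221969 + 0.109092 + 0.094806 = 0.451211
Of this, 0.316775 comes from 0.221969 + 0.094806 (the sector-wide selloff=true cases).
P(sector-wide selloff | price drop) = 0.316775 / 0.451211 ≈ 0.702

P(sector-wide selloff | price drop) ≈ 0.702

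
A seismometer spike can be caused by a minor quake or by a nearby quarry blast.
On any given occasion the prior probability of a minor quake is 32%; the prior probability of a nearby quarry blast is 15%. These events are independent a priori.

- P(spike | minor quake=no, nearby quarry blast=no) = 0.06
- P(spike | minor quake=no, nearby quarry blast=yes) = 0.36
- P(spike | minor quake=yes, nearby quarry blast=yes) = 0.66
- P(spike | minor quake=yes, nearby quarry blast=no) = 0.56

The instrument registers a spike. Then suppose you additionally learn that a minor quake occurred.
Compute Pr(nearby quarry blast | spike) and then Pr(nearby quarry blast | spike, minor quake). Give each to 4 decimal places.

Pr(nearby quarry blast | spike) ≈ 0.2678; Pr(nearby quarry blast | spike, minor quake) ≈ 0.1722

P(spike) = 0.06×0.68×0.85 + 0.36×0.68×0.15 + 0.56×0.32×0.85 + 0.66×0.32×0.15 = 0.034680 + 0.036720 + 0.152320 + 0.031680 = 0.255400
Of this, 0.068400 comes from 0.036720 + 0.031680 (the nearby quarry blast=true cases).
Hence the posterior is 0.068400/0.255400 ≈ 0.2678.

Now also conditioning on minor quake=true:
P(spike | minor quake) = 0.56*0.85 + 0.66*0.15 = 0.476000 + 0.099000 = 0.575000
Of this, 0.099000 comes from 0.66*0.15 (the nearby quarry blast=true cases).
P(nearby quarry blast | spike, minor quake) = 0.099000 / 0.575000 ≈ 0.1722
Conditioning on minor quake lowers the posterior on nearby quarry blast: the classic explaining-away effect in a common-effect structure.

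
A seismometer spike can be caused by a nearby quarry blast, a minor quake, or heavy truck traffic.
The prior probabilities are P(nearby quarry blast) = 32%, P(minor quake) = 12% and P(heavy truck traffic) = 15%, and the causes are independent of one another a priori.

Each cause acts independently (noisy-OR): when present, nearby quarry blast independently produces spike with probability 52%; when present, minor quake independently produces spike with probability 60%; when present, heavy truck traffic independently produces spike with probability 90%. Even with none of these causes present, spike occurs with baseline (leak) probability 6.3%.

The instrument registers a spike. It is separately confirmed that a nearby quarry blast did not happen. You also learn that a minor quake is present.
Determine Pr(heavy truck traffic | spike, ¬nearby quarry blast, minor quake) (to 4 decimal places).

Pr(heavy truck traffic | spike, ¬nearby quarry blast, minor quake) ≈ 0.2136

Under noisy-OR, P(spike | causes) = 1 − (1−0.063)·∏(1−qᵢ) over the active causes.
Enumerate both values of heavy truck traffic and weight by the priors:
  P(spike | ¬nearby quarry blast, minor quake) = 0.6252*0.85 + 0.96252*0.15
        = 0.531420 + 0.144378 = 0.675798
Keeping only the heavy truck traffic-present terms gives 0.144378, so
  P(heavy truck traffic | spike, ¬nearby quarry blast, minor quake) = 0.144378 / 0.675798 ≈ 0.2136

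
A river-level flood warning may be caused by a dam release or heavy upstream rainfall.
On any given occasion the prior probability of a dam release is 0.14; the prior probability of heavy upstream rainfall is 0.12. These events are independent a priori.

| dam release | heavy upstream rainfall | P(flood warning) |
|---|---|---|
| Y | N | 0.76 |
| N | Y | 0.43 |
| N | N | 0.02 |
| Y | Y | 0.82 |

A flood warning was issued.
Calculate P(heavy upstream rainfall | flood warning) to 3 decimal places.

Weight on heavy upstream rainfall=true, given the evidence: 0.044376 + 0.013776 = 0.058152
Denominator P(flood warning): 0.02×0.86×0.88 + 0.43×0.86×0.12 + 0.76×0.14×0.88 + 0.82×0.14×0.12 = 0.166920
P(heavy upstream rainfall | flood warning) = 0.058152/0.166920 ≈ 0.348

P(heavy upstream rainfall | flood warning) ≈ 0.348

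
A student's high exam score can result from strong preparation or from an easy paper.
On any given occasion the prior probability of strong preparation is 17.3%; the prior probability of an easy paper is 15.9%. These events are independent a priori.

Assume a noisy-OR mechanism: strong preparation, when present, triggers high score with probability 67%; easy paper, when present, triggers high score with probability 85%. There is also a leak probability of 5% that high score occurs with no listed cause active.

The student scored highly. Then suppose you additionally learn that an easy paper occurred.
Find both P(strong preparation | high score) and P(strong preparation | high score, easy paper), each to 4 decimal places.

Under noisy-OR, P(high score | causes) = 1 − (1−0.05)·∏(1−qᵢ) over the active causes.
Sum P(high score|·) weighted by the priors over the 4 (strong preparation, easy paper) configurations:
  P(high score) = 0.05*0.827*0.841 + 0.8575*0.827*0.159 + 0.6865*0.173*0.841 + 0.952975*0.173*0.159
        = 0.034775 + 0.112755 + 0.099881 + 0.026213 = 0.273624
Configurations with strong preparation contribute 0.126094, so
  P(strong preparation | high score) = 0.126094 / 0.273624 ≈ 0.4608

Now condition on the additional information:
Weight on strong preparation=true, given the evidence: 0.952975·0.173 = 0.164865
Normalizer over all consistent configurations: 0.8575·0.827 + 0.952975·0.173 = 0.874017
P(strong preparation | high score, easy paper) = 0.164865/0.874017 ≈ 0.1886
This is intercausal reasoning (explaining away): once easy paper accounts for the high score, strong preparation becomes less likely.

P(strong preparation | high score) ≈ 0.4608; P(strong preparation | high score, easy paper) ≈ 0.1886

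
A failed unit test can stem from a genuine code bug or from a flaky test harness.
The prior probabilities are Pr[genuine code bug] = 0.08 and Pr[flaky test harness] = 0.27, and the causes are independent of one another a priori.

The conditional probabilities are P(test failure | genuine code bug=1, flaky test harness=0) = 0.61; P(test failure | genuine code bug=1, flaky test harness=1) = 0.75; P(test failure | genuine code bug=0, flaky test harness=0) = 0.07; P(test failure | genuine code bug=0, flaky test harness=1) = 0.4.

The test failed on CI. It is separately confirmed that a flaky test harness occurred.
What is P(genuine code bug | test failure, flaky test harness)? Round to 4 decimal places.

P(genuine code bug | test failure, flaky test harness) ≈ 0.1402

Enumerate both values of genuine code bug and weight by the priors:
  P(test failure | flaky test harness) = 0.4*0.92 + 0.75*0.08
        = 0.368000 + 0.060000 = 0.428000
The terms with genuine code bug present sum to 0.060000, so
  P(genuine code bug | test failure, flaky test harness) = 0.060000 / 0.428000 ≈ 0.1402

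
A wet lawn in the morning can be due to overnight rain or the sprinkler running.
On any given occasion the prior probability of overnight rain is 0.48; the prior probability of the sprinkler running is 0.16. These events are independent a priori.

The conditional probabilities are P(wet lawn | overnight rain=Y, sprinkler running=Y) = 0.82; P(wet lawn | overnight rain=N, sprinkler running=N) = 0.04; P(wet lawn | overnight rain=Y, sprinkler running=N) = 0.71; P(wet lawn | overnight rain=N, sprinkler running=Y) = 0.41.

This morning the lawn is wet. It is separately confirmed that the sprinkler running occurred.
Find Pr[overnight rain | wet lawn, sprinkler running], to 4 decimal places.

Sum P(wet lawn|·) weighted by the priors over both values of overnight rain:
  P(wet lawn | sprinkler running) = 0.41×0.52 + 0.82×0.48
        = 0.213200 + 0.393600 = 0.606800
The terms with overnight rain present sum to 0.393600, so
  P(overnight rain | wet lawn, sprinkler running) = 0.393600 / 0.606800 ≈ 0.6486

Pr[overnight rain | wet lawn, sprinkler running] ≈ 0.6486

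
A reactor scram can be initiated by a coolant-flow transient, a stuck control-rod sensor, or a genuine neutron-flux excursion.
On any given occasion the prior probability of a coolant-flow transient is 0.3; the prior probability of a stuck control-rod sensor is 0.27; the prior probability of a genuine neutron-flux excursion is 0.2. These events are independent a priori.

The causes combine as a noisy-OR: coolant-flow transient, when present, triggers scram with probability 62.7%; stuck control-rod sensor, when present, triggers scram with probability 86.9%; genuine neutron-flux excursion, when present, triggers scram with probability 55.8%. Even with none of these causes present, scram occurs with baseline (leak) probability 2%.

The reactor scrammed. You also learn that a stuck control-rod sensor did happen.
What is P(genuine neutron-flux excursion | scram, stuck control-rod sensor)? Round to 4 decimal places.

Under noisy-OR, P(scram | causes) = 1 − (1−0.02)·∏(1−qᵢ) over the active causes.
Enumerate the 4 (coolant-flow transient, genuine neutron-flux excursion) configurations and weight by the priors:
  P(scram | stuck control-rod sensor) = 0.87162·0.7·0.8 + 0.943256·0.7·0.2 + 0.952114·0.3·0.8 + 0.978835·0.3·0.2
        = 0.488107 + 0.132056 + 0.228507 + 0.058730 = 0.907400
The terms with genuine neutron-flux excursion present sum to 0.190786, so
  P(genuine neutron-flux excursion | scram, stuck control-rod sensor) = 0.190786 / 0.907400 ≈ 0.2103

P(genuine neutron-flux excursion | scram, stuck control-rod sensor) ≈ 0.2103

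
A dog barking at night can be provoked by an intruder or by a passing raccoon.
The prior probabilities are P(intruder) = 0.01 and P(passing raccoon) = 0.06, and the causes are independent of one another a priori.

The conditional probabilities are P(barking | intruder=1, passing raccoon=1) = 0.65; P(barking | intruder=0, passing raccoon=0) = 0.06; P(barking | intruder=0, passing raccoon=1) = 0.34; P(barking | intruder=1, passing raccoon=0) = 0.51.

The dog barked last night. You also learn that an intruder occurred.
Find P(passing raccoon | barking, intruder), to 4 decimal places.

P(barking | intruder) = 0.51·0.94 + 0.65·0.06 = 0.479400 + 0.039000 = 0.518400
Of this, 0.039000 comes from 0.65·0.06 (the passing raccoon=true cases).
Hence the posterior is 0.039000/0.518400 ≈ 0.0752.

P(passing raccoon | barking, intruder) ≈ 0.0752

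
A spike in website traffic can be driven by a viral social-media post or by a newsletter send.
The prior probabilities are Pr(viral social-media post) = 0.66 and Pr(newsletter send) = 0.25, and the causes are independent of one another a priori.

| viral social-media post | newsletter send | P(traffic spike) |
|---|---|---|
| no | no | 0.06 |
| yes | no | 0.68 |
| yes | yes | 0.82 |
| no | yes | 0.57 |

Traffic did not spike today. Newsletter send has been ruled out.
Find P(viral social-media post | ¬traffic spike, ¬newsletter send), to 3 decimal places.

Sum P(¬traffic spike|·) weighted by the priors over both values of viral social-media post:
  P(¬traffic spike | ¬newsletter send) = 0.94·0.34 + 0.32·0.66
        = 0.319600 + 0.211200 = 0.530800
The terms with viral social-media post present sum to 0.211200, so
  P(viral social-media post | ¬traffic spike, ¬newsletter send) = 0.211200 / 0.530800 ≈ 0.398

P(viral social-media post | ¬traffic spike, ¬newsletter send) ≈ 0.398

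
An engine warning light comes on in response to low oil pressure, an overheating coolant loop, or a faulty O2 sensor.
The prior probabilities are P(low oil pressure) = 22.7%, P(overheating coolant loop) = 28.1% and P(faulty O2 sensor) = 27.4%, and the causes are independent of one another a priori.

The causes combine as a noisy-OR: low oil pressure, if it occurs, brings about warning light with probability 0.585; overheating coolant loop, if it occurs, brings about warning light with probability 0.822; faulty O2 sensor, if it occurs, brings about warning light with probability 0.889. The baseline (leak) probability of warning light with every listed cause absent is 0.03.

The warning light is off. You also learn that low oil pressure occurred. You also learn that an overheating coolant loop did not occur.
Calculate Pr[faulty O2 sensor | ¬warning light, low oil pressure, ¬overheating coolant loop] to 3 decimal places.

Under noisy-OR, P(warning light | causes) = 1 − (1−0.03)·∏(1−qᵢ) over the active causes.
P(¬warning light | low oil pressure, ¬overheating coolant loop) = 0.40255·0.726 + 0.044683·0.274 = 0.292251 + 0.012243 = 0.304494
The faulty O2 sensor-present share is 0.044683·0.274 = 0.012243.
Hence the posterior is 0.012243/0.304494 ≈ 0.040.

Pr[faulty O2 sensor | ¬warning light, low oil pressure, ¬overheating coolant loop] ≈ 0.040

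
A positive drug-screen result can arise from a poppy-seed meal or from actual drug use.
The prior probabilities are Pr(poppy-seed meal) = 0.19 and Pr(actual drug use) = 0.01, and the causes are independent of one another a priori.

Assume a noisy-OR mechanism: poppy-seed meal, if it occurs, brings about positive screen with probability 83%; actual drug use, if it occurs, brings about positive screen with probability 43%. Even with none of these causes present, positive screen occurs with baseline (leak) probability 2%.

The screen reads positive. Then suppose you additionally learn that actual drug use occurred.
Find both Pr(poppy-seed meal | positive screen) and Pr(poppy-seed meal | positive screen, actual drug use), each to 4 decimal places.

Under noisy-OR, P(positive screen | causes) = 1 − (1−0.02)·∏(1−qᵢ) over the active causes.
P(positive screen) = 0.02*0.81*0.99 + 0.4414*0.81*0.01 + 0.8334*0.19*0.99 + 0.905038*0.19*0.01 = 0.016038 + 0.003575 + 0.156763 + 0.001720 = 0.178096
Of this, 0.158483 comes from 0.156763 + 0.001720 (the poppy-seed meal=true cases).
P(poppy-seed meal | positive screen) = 0.158483 / 0.178096 ≈ 0.8899

With the extra evidence:
Weight on poppy-seed meal=true, given the evidence: 0.905038×0.19 = 0.171957
Denominator P(positive screen | actual drug use): 0.4414×0.81 + 0.905038×0.19 = 0.529491
Posterior = 0.171957 / 0.529491 ≈ 0.3248
Conditioning on actual drug use lowers the posterior on poppy-seed meal: the classic explaining-away effect in a common-effect structure.

Pr(poppy-seed meal | positive screen) ≈ 0.8899; Pr(poppy-seed meal | positive screen, actual drug use) ≈ 0.3248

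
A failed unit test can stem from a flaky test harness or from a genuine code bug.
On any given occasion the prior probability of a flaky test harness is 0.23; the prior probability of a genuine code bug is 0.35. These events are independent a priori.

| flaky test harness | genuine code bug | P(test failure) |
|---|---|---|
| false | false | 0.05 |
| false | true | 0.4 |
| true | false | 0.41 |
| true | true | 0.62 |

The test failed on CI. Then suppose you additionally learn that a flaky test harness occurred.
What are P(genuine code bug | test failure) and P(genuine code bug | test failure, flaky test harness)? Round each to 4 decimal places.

By total probability over the 4 (flaky test harness, genuine code bug) configurations:
  P(test failure) = 0.05*0.77*0.65 + 0.4*0.77*0.35 + 0.41*0.23*0.65 + 0.62*0.23*0.35
        = 0.025025 + 0.107800 + 0.061295 + 0.049910 = 0.244030
Keeping only the genuine code bug-present terms gives 0.157710, so
  P(genuine code bug | test failure) = 0.157710 / 0.244030 ≈ 0.6463

Now also conditioning on flaky test harness=true:
P(test failure | flaky test harness) = 0.41×0.65 + 0.62×0.35 = 0.266500 + 0.217000 = 0.483500
The genuine code bug-present share is 0.62×0.35 = 0.217000.
P(genuine code bug | test failure, flaky test harness) = 0.217000 / 0.483500 ≈ 0.4488

P(genuine code bug | test failure) ≈ 0.6463; P(genuine code bug | test failure, flaky test harness) ≈ 0.4488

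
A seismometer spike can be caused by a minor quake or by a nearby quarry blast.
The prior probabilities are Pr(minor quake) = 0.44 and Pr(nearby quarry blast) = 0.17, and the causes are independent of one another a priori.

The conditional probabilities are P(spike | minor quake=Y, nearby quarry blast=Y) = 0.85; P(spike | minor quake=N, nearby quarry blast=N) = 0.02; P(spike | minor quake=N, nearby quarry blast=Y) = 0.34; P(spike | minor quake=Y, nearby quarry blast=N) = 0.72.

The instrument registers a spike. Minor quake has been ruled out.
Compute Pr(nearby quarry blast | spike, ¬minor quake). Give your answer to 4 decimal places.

Numerator (weight on configurations with nearby quarry blast): 0.34*0.17 = 0.057800
The normalizing constant is 0.02*0.83 + 0.34*0.17 = 0.074400
P(nearby quarry blast | spike, ¬minor quake) = 0.057800/0.074400 ≈ 0.7769

Pr(nearby quarry blast | spike, ¬minor quake) ≈ 0.7769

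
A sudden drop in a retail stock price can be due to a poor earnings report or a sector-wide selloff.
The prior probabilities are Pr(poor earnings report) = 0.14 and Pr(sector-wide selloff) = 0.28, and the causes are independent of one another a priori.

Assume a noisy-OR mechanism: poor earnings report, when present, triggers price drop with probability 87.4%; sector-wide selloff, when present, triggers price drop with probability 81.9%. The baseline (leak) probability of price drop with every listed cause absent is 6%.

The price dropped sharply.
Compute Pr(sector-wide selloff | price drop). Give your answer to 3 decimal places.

Under noisy-OR, P(price drop | causes) = 1 − (1−0.06)·∏(1−qᵢ) over the active causes.
P(price drop) = 0.06×0.86×0.72 + 0.82986×0.86×0.28 + 0.88156×0.14×0.72 + 0.978562×0.14×0.28 = 0.037152 + 0.199830 + 0.088861 + 0.038360 = 0.364203
Of this, 0.238190 comes from 0.199830 + 0.038360 (the sector-wide selloff=true cases).
Hence the posterior is 0.238190/0.364203 ≈ 0.654.

Pr(sector-wide selloff | price drop) ≈ 0.654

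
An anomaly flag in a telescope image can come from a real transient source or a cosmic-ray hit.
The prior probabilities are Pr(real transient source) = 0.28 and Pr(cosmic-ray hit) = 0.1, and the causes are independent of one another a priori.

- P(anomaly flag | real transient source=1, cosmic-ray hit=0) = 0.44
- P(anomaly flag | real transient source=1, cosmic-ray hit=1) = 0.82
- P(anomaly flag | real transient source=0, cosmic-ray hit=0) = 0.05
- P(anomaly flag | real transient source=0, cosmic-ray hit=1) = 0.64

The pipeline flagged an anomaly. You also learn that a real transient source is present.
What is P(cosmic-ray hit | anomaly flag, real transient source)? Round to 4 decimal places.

P(cosmic-ray hit | anomaly flag, real transient source) ≈ 0.1715

P(anomaly flag | real transient source) = 0.44×0.9 + 0.82×0.1 = 0.396000 + 0.082000 = 0.478000
Of this, 0.082000 comes from 0.82×0.1 (the cosmic-ray hit=true cases).
P(cosmic-ray hit | anomaly flag, real transient source) = 0.082000 / 0.478000 ≈ 0.1715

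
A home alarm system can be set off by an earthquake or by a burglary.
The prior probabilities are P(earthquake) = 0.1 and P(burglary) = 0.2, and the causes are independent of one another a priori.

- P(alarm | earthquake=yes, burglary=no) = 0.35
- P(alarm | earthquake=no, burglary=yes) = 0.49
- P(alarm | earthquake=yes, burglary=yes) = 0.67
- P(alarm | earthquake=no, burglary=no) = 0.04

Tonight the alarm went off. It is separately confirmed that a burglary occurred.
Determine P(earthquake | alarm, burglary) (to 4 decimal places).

P(earthquake | alarm, burglary) ≈ 0.1319

P(alarm | burglary) = 0.49·0.9 + 0.67·0.1 = 0.441000 + 0.067000 = 0.508000
Restricting to configurations with earthquake present: 0.67·0.1 = 0.067000.
So P(earthquake | alarm, burglary) = 0.067000/0.508000 ≈ 0.1319.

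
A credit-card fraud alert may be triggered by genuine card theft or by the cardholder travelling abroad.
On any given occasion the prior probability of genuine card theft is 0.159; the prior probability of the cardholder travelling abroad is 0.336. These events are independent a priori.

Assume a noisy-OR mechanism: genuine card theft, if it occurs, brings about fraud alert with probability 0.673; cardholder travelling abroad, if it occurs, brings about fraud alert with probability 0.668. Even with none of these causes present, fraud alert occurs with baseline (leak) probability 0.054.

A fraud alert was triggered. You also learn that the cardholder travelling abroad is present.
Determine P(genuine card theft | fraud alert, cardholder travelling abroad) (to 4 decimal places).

Under noisy-OR, P(fraud alert | causes) = 1 − (1−0.054)·∏(1−qᵢ) over the active causes.
Enumerate both values of genuine card theft and weight by the priors:
  P(fraud alert | cardholder travelling abroad) = 0.685928*0.841 + 0.897298*0.159
        = 0.576865 + 0.142670 = 0.719535
Configurations with genuine card theft contribute 0.142670, so
  P(genuine card theft | fraud alert, cardholder travelling abroad) = 0.142670 / 0.719535 ≈ 0.1983

P(genuine card theft | fraud alert, cardholder travelling abroad) ≈ 0.1983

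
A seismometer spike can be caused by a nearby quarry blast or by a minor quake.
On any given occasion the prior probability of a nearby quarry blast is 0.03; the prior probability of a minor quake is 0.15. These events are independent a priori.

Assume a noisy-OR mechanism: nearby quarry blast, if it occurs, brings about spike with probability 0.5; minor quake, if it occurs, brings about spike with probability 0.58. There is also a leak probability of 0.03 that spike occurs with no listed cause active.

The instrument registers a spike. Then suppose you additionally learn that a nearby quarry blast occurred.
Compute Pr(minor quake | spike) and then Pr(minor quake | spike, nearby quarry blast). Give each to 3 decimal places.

Pr(minor quake | spike) ≈ 0.703; Pr(minor quake | spike, nearby quarry blast) ≈ 0.214

Under noisy-OR, P(spike | causes) = 1 − (1−0.03)·∏(1−qᵢ) over the active causes.
Sum P(spike|·) weighted by the priors over the 4 (nearby quarry blast, minor quake) configurations:
  P(spike) = 0.03*0.97*0.85 + 0.5926*0.97*0.15 + 0.515*0.03*0.85 + 0.7963*0.03*0.15
        = 0.024735 + 0.086223 + 0.013133 + 0.003583 = 0.127674
Configurations with minor quake contribute 0.089806, so
  P(minor quake | spike) = 0.089806 / 0.127674 ≈ 0.703

Now also conditioning on nearby quarry blast=true:
P(spike | nearby quarry blast) = 0.515·0.85 + 0.7963·0.15 = 0.437750 + 0.119445 = 0.557195
Of this, 0.119445 comes from 0.7963·0.15 (the minor quake=true cases).
P(minor quake | spike, nearby quarry blast) = 0.119445 / 0.557195 ≈ 0.214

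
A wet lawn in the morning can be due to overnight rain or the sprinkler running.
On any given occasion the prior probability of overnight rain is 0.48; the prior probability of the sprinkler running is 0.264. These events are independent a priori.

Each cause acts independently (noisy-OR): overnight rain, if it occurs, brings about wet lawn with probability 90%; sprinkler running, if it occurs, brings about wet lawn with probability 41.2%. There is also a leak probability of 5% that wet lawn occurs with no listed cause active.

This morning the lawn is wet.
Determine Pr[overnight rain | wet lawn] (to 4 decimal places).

Under noisy-OR, P(wet lawn | causes) = 1 − (1−0.05)·∏(1−qᵢ) over the active causes.
P(wet lawn) = 0.05×0.52×0.736 + 0.4414×0.52×0.264 + 0.905×0.48×0.736 + 0.94414×0.48×0.264 = 0.019136 + 0.060595 + 0.319718 + 0.119641 = 0.519090
Restricting to configurations with overnight rain present: 0.319718 + 0.119641 = 0.439359.
Hence the posterior is 0.439359/0.519090 ≈ 0.8464.

Pr[overnight rain | wet lawn] ≈ 0.8464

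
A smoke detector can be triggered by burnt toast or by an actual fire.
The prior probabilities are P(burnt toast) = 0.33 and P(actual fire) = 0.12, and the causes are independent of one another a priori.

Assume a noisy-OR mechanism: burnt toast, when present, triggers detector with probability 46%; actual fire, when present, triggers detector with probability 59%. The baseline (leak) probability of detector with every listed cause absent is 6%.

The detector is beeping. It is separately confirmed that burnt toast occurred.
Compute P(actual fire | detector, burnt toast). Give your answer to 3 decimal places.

Under noisy-OR, P(detector | causes) = 1 − (1−0.06)·∏(1−qᵢ) over the active causes.
Sum P(detector|·) weighted by the priors over both values of actual fire:
  P(detector | burnt toast) = 0.4924×0.88 + 0.791884×0.12
        = 0.433312 + 0.095026 = 0.528338
The terms with actual fire present sum to 0.095026, so
  P(actual fire | detector, burnt toast) = 0.095026 / 0.528338 ≈ 0.180

P(actual fire | detector, burnt toast) ≈ 0.180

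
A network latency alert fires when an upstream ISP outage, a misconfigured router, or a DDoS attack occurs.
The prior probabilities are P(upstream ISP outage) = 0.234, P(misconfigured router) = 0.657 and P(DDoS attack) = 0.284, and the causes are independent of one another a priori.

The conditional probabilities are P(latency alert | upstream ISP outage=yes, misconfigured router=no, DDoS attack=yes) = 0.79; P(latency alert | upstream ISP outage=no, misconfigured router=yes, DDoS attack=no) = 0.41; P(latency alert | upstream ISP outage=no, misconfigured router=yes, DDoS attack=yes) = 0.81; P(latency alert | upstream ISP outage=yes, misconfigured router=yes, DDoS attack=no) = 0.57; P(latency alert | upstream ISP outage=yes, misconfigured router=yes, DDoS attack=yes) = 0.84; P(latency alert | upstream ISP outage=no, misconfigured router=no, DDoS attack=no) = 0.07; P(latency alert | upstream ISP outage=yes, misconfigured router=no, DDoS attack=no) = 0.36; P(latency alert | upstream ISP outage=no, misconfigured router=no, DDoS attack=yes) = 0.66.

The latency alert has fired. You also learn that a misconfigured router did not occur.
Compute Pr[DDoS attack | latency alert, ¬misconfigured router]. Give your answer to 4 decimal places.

Pr[DDoS attack | latency alert, ¬misconfigured router] ≈ 0.6652

Numerator (weight on configurations with DDoS attack): 0.143579 + 0.052500 = 0.196079
Normalizer over all consistent configurations: 0.07×0.766×0.716 + 0.66×0.766×0.284 + 0.36×0.234×0.716 + 0.79×0.234×0.284 = 0.294787
P(DDoS attack | latency alert, ¬misconfigured router) = 0.196079/0.294787 ≈ 0.6652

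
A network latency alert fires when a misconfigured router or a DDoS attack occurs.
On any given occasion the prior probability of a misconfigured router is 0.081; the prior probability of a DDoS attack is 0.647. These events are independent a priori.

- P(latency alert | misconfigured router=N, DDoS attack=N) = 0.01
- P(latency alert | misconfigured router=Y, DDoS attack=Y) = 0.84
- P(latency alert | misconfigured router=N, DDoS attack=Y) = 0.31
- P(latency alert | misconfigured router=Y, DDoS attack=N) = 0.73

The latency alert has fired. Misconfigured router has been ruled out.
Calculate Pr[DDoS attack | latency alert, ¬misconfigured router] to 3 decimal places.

Pr[DDoS attack | latency alert, ¬misconfigured router] ≈ 0.983

For the numerator, keep only DDoS attack=true terms: 0.31·0.647 = 0.200570
Denominator P(latency alert | ¬misconfigured router): 0.01·0.353 + 0.31·0.647 = 0.204100
P(DDoS attack | latency alert, ¬misconfigured router) = 0.200570/0.204100 ≈ 0.983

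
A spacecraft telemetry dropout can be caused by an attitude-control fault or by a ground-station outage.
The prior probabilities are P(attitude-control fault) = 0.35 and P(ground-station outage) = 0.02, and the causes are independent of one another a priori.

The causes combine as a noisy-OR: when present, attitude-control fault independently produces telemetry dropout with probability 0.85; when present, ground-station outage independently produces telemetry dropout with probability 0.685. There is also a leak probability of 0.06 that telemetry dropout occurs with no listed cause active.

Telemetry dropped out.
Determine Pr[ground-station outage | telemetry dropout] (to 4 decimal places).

Pr[ground-station outage | telemetry dropout] ≈ 0.0454

Under noisy-OR, P(telemetry dropout | causes) = 1 − (1−0.06)·∏(1−qᵢ) over the active causes.
Sum P(telemetry dropout|·) weighted by the priors over the 4 (attitude-control fault, ground-station outage) configurations:
  P(telemetry dropout) = 0.06·0.65·0.98 + 0.7039·0.65·0.02 + 0.859·0.35·0.98 + 0.955585·0.35·0.02
        = 0.038220 + 0.009151 + 0.294637 + 0.006689 = 0.348697
Configurations with ground-station outage contribute 0.015840, so
  P(ground-station outage | telemetry dropout) = 0.015840 / 0.348697 ≈ 0.0454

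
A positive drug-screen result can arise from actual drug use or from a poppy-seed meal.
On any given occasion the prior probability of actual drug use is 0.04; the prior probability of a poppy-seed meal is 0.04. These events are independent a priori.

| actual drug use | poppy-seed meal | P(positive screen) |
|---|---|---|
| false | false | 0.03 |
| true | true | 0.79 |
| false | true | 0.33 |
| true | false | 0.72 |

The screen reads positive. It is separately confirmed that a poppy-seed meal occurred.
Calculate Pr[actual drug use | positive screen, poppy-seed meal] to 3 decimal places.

Pr[actual drug use | positive screen, poppy-seed meal] ≈ 0.091

Enumerate both values of actual drug use and weight by the priors:
  P(positive screen | poppy-seed meal) = 0.33*0.96 + 0.79*0.04
        = 0.316800 + 0.031600 = 0.348400
Keeping only the actual drug use-present terms gives 0.031600, so
  P(actual drug use | positive screen, poppy-seed meal) = 0.031600 / 0.348400 ≈ 0.091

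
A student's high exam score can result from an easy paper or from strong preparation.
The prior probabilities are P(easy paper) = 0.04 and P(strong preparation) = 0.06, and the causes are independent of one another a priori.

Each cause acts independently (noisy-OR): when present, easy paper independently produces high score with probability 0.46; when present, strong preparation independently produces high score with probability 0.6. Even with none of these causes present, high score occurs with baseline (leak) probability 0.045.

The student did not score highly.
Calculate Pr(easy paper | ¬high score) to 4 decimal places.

Under noisy-OR, P(high score | causes) = 1 − (1−0.045)·∏(1−qᵢ) over the active causes.
By total probability over the 4 (easy paper, strong preparation) configurations:
  P(¬high score) = 0.955×0.96×0.94 + 0.382×0.96×0.06 + 0.5157×0.04×0.94 + 0.20628×0.04×0.06
        = 0.861792 + 0.022003 + 0.019390 + 0.000495 = 0.903680
Configurations with easy paper contribute 0.019885, so
  P(easy paper | ¬high score) = 0.019885 / 0.903680 ≈ 0.0220

Pr(easy paper | ¬high score) ≈ 0.0220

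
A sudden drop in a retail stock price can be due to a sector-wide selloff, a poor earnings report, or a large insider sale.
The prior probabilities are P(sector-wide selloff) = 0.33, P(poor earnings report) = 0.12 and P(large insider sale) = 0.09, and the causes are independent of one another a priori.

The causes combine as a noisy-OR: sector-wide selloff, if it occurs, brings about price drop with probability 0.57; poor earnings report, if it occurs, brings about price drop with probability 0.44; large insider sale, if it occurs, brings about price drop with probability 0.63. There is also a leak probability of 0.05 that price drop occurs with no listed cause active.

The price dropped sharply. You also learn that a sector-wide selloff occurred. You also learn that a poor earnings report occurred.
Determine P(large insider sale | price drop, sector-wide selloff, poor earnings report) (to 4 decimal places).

Under noisy-OR, P(price drop | causes) = 1 − (1−0.05)·∏(1−qᵢ) over the active causes.
By total probability over both values of large insider sale:
  P(price drop | sector-wide selloff, poor earnings report) = 0.77124·0.91 + 0.915359·0.09
        = 0.701828 + 0.082382 = 0.784210
The terms with large insider sale present sum to 0.082382, so
  P(large insider sale | price drop, sector-wide selloff, poor earnings report) = 0.082382 / 0.784210 ≈ 0.1051

P(large insider sale | price drop, sector-wide selloff, poor earnings report) ≈ 0.1051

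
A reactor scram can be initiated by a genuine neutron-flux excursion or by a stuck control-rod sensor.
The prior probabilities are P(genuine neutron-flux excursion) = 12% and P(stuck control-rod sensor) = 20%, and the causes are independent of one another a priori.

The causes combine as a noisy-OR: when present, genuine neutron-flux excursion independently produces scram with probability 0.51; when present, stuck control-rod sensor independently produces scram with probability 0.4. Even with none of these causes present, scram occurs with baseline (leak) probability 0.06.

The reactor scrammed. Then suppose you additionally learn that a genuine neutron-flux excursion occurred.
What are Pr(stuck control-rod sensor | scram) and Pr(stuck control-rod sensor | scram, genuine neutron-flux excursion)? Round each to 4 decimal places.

Under noisy-OR, P(scram | causes) = 1 − (1−0.06)·∏(1−qᵢ) over the active causes.
Enumerate the 4 (genuine neutron-flux excursion, stuck control-rod sensor) configurations and weight by the priors:
  P(scram) = 0.06×0.88×0.8 + 0.436×0.88×0.2 + 0.5394×0.12×0.8 + 0.72364×0.12×0.2
        = 0.042240 + 0.076736 + 0.051782 + 0.017367 = 0.188125
The terms with stuck control-rod sensor present sum to 0.094103, so
  P(stuck control-rod sensor | scram) = 0.094103 / 0.188125 ≈ 0.5002

Now condition on the additional information:
P(scram | genuine neutron-flux excursion) = 0.5394×0.8 + 0.72364×0.2 = 0.431520 + 0.144728 = 0.576248
Restricting to configurations with stuck control-rod sensor present: 0.72364×0.2 = 0.144728.
So P(stuck control-rod sensor | scram, genuine neutron-flux excursion) = 0.144728/0.576248 ≈ 0.2512.
This is intercausal reasoning (explaining away): once genuine neutron-flux excursion accounts for the scram, stuck control-rod sensor becomes less likely.

Pr(stuck control-rod sensor | scram) ≈ 0.5002; Pr(stuck control-rod sensor | scram, genuine neutron-flux excursion) ≈ 0.2512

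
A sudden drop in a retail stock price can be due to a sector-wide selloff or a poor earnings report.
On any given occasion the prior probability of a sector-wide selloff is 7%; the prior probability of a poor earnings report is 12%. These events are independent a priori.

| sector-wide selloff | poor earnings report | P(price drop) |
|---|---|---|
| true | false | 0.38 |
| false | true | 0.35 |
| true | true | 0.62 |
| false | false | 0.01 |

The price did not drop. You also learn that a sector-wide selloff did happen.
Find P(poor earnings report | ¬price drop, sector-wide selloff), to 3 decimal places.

P(poor earnings report | ¬price drop, sector-wide selloff) ≈ 0.077

P(¬price drop | sector-wide selloff) = 0.62×0.88 + 0.38×0.12 = 0.545600 + 0.045600 = 0.591200
Of this, 0.045600 comes from 0.38×0.12 (the poor earnings report=true cases).
So P(poor earnings report | ¬price drop, sector-wide selloff) = 0.045600/0.591200 ≈ 0.077.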